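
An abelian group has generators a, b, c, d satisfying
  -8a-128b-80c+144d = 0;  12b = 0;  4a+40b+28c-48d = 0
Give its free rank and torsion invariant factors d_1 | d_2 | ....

Answer: M ≅ ℤ^1 ⊕ ℤ/4 ⊕ ℤ/12 ⊕ ℤ/24

Derivation:
rank_ℚ(R)=3; free=4−3=1
SNF(R) diag = [4, 12, 24] → torsion [4, 12, 24]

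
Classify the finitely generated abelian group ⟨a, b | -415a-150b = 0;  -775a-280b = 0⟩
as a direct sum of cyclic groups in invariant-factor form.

rank_ℚ(R)=2; free=2−2=0
SNF(R) diag = [5, 10] → torsion [5, 10]

Answer: M ≅ ℤ/5 ⊕ ℤ/10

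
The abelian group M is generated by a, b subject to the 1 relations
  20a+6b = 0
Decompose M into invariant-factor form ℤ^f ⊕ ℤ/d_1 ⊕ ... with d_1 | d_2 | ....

Answer: M ≅ ℤ^1 ⊕ ℤ/2

Derivation:
rank_ℚ(R)=1; free=2−1=1
SNF(R) diag = [2] → torsion [2]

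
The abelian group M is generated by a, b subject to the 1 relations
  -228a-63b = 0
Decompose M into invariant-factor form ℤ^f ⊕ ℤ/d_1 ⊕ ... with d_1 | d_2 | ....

Answer: M ≅ ℤ^1 ⊕ ℤ/3

Derivation:
rank_ℚ(R)=1; free=2−1=1
SNF(R) diag = [3] → torsion [3]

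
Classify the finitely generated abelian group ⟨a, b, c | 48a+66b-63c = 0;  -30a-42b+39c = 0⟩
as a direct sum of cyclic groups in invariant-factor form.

Answer: M ≅ ℤ^1 ⊕ ℤ/3 ⊕ ℤ/6

Derivation:
rank_ℚ(R)=2; free=3−2=1
SNF(R) diag = [3, 6] → torsion [3, 6]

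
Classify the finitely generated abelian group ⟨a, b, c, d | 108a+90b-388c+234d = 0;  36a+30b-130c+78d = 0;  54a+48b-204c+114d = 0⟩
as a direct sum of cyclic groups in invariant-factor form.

Answer: M ≅ ℤ^1 ⊕ ℤ/2 ⊕ ℤ/6 ⊕ ℤ/18

Derivation:
rank_ℚ(R)=3; free=4−3=1
SNF(R) diag = [2, 6, 18] → torsion [2, 6, 18]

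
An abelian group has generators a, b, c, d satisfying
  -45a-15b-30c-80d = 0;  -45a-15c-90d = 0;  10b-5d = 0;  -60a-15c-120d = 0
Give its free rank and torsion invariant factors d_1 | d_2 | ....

rank_ℚ(R)=4; free=4−4=0
SNF(R) diag = [5, 5, 15, 15] → torsion [5, 5, 15, 15]

Answer: M ≅ ℤ/5 ⊕ ℤ/5 ⊕ ℤ/15 ⊕ ℤ/15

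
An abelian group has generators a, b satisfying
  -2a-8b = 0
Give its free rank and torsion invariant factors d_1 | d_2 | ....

Answer: M ≅ ℤ^1 ⊕ ℤ/2

Derivation:
rank_ℚ(R)=1; free=2−1=1
SNF(R) diag = [2] → torsion [2]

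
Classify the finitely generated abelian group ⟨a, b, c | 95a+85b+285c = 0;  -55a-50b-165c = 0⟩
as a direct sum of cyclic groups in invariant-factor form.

Answer: M ≅ ℤ^1 ⊕ ℤ/5 ⊕ ℤ/15

Derivation:
rank_ℚ(R)=2; free=3−2=1
SNF(R) diag = [5, 15] → torsion [5, 15]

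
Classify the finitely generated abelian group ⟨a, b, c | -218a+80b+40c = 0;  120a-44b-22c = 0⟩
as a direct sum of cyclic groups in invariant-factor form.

Answer: M ≅ ℤ^1 ⊕ ℤ/2 ⊕ ℤ/2

Derivation:
rank_ℚ(R)=2; free=3−2=1
SNF(R) diag = [2, 2] → torsion [2, 2]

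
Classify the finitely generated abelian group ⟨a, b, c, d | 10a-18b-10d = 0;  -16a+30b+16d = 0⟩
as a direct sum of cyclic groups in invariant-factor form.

Answer: M ≅ ℤ^2 ⊕ ℤ/2 ⊕ ℤ/6

Derivation:
rank_ℚ(R)=2; free=4−2=2
SNF(R) diag = [2, 6] → torsion [2, 6]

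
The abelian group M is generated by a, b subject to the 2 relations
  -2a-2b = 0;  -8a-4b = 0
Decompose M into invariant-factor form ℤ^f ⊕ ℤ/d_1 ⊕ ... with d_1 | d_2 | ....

Answer: M ≅ ℤ/2 ⊕ ℤ/4

Derivation:
rank_ℚ(R)=2; free=2−2=0
SNF(R) diag = [2, 4] → torsion [2, 4]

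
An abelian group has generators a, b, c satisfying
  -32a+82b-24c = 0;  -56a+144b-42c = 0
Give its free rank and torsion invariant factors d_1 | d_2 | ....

rank_ℚ(R)=2; free=3−2=1
SNF(R) diag = [2, 2] → torsion [2, 2]

Answer: M ≅ ℤ^1 ⊕ ℤ/2 ⊕ ℤ/2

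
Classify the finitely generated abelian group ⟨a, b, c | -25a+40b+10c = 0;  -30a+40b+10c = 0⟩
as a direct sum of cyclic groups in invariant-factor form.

rank_ℚ(R)=2; free=3−2=1
SNF(R) diag = [5, 10] → torsion [5, 10]

Answer: M ≅ ℤ^1 ⊕ ℤ/5 ⊕ ℤ/10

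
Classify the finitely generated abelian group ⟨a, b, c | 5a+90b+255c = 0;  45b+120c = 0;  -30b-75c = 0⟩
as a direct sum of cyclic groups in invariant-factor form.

rank_ℚ(R)=3; free=3−3=0
SNF(R) diag = [5, 15, 15] → torsion [5, 15, 15]

Answer: M ≅ ℤ/5 ⊕ ℤ/15 ⊕ ℤ/15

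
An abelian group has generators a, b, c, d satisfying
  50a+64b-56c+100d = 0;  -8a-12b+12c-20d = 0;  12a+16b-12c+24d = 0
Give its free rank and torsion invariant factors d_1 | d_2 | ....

rank_ℚ(R)=3; free=4−3=1
SNF(R) diag = [2, 4, 4] → torsion [2, 4, 4]

Answer: M ≅ ℤ^1 ⊕ ℤ/2 ⊕ ℤ/4 ⊕ ℤ/4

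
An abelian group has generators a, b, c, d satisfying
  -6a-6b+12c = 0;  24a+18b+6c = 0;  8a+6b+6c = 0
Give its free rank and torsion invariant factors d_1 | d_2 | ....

rank_ℚ(R)=3; free=4−3=1
SNF(R) diag = [2, 6, 12] → torsion [2, 6, 12]

Answer: M ≅ ℤ^1 ⊕ ℤ/2 ⊕ ℤ/6 ⊕ ℤ/12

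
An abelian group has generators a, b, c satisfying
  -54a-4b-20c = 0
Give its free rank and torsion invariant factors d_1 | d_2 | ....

rank_ℚ(R)=1; free=3−1=2
SNF(R) diag = [2] → torsion [2]

Answer: M ≅ ℤ^2 ⊕ ℤ/2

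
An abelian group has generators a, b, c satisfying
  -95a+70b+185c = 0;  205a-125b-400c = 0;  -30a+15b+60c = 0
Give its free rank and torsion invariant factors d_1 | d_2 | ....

rank_ℚ(R)=3; free=3−3=0
SNF(R) diag = [5, 15, 45] → torsion [5, 15, 45]

Answer: M ≅ ℤ/5 ⊕ ℤ/15 ⊕ ℤ/45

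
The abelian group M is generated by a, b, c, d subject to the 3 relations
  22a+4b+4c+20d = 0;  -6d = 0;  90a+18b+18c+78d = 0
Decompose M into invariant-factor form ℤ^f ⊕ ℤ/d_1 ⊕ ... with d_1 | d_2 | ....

rank_ℚ(R)=3; free=4−3=1
SNF(R) diag = [2, 6, 18] → torsion [2, 6, 18]

Answer: M ≅ ℤ^1 ⊕ ℤ/2 ⊕ ℤ/6 ⊕ ℤ/18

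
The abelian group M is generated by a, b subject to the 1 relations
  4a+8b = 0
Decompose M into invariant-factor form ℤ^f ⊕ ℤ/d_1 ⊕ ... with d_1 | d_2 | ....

Answer: M ≅ ℤ^1 ⊕ ℤ/4

Derivation:
rank_ℚ(R)=1; free=2−1=1
SNF(R) diag = [4] → torsion [4]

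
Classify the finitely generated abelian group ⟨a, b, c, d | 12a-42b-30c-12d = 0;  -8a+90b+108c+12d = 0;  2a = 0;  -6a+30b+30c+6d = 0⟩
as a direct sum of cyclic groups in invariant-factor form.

rank_ℚ(R)=4; free=4−4=0
SNF(R) diag = [2, 6, 6, 6] → torsion [2, 6, 6, 6]

Answer: M ≅ ℤ/2 ⊕ ℤ/6 ⊕ ℤ/6 ⊕ ℤ/6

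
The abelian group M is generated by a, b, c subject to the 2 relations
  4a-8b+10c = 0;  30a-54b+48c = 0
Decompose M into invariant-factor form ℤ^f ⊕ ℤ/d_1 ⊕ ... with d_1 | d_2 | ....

rank_ℚ(R)=2; free=3−2=1
SNF(R) diag = [2, 6] → torsion [2, 6]

Answer: M ≅ ℤ^1 ⊕ ℤ/2 ⊕ ℤ/6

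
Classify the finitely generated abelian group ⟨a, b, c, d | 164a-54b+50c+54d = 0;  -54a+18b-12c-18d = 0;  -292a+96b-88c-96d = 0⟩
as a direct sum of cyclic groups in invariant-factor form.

rank_ℚ(R)=3; free=4−3=1
SNF(R) diag = [2, 6, 12] → torsion [2, 6, 12]

Answer: M ≅ ℤ^1 ⊕ ℤ/2 ⊕ ℤ/6 ⊕ ℤ/12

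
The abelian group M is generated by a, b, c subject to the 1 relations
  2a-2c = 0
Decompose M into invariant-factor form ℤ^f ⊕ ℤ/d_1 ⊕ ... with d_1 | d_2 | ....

rank_ℚ(R)=1; free=3−1=2
SNF(R) diag = [2] → torsion [2]

Answer: M ≅ ℤ^2 ⊕ ℤ/2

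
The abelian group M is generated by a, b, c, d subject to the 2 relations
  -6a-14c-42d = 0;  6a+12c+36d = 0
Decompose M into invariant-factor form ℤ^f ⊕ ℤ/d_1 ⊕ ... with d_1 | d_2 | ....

rank_ℚ(R)=2; free=4−2=2
SNF(R) diag = [2, 6] → torsion [2, 6]

Answer: M ≅ ℤ^2 ⊕ ℤ/2 ⊕ ℤ/6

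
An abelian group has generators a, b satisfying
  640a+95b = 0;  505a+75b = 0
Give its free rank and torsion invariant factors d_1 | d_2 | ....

Answer: M ≅ ℤ/5 ⊕ ℤ/5

Derivation:
rank_ℚ(R)=2; free=2−2=0
SNF(R) diag = [5, 5] → torsion [5, 5]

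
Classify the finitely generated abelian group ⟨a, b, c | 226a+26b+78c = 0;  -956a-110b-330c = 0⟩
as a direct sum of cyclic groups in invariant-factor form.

rank_ℚ(R)=2; free=3−2=1
SNF(R) diag = [2, 2] → torsion [2, 2]

Answer: M ≅ ℤ^1 ⊕ ℤ/2 ⊕ ℤ/2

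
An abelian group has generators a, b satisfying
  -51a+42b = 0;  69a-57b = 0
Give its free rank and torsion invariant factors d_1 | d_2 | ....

Answer: M ≅ ℤ/3 ⊕ ℤ/3

Derivation:
rank_ℚ(R)=2; free=2−2=0
SNF(R) diag = [3, 3] → torsion [3, 3]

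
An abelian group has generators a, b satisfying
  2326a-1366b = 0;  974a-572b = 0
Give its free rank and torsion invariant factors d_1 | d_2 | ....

Answer: M ≅ ℤ/2 ⊕ ℤ/6

Derivation:
rank_ℚ(R)=2; free=2−2=0
SNF(R) diag = [2, 6] → torsion [2, 6]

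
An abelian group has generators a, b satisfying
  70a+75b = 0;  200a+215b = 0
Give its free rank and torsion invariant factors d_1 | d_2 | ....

Answer: M ≅ ℤ/5 ⊕ ℤ/10

Derivation:
rank_ℚ(R)=2; free=2−2=0
SNF(R) diag = [5, 10] → torsion [5, 10]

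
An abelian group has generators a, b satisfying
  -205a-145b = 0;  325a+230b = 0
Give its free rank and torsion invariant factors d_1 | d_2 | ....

Answer: M ≅ ℤ/5 ⊕ ℤ/5

Derivation:
rank_ℚ(R)=2; free=2−2=0
SNF(R) diag = [5, 5] → torsion [5, 5]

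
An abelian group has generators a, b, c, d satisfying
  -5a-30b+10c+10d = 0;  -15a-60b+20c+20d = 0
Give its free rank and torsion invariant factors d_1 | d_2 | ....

Answer: M ≅ ℤ^2 ⊕ ℤ/5 ⊕ ℤ/10

Derivation:
rank_ℚ(R)=2; free=4−2=2
SNF(R) diag = [5, 10] → torsion [5, 10]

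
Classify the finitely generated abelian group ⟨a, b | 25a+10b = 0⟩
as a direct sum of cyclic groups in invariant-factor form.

rank_ℚ(R)=1; free=2−1=1
SNF(R) diag = [5] → torsion [5]

Answer: M ≅ ℤ^1 ⊕ ℤ/5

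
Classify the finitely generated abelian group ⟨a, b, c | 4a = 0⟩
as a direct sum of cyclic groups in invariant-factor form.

Answer: M ≅ ℤ^2 ⊕ ℤ/4

Derivation:
rank_ℚ(R)=1; free=3−1=2
SNF(R) diag = [4] → torsion [4]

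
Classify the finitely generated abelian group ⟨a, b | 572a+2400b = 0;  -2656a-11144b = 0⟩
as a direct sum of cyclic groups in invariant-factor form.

rank_ℚ(R)=2; free=2−2=0
SNF(R) diag = [4, 8] → torsion [4, 8]

Answer: M ≅ ℤ/4 ⊕ ℤ/8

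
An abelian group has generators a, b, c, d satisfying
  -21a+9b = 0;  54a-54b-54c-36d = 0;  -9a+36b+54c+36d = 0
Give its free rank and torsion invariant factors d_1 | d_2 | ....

rank_ℚ(R)=3; free=4−3=1
SNF(R) diag = [3, 9, 18] → torsion [3, 9, 18]

Answer: M ≅ ℤ^1 ⊕ ℤ/3 ⊕ ℤ/9 ⊕ ℤ/18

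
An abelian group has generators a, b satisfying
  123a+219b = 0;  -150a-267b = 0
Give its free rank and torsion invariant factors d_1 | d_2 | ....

rank_ℚ(R)=2; free=2−2=0
SNF(R) diag = [3, 3] → torsion [3, 3]

Answer: M ≅ ℤ/3 ⊕ ℤ/3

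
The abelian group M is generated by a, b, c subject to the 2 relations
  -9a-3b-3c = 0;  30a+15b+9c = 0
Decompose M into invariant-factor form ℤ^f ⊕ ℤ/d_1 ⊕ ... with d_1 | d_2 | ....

rank_ℚ(R)=2; free=3−2=1
SNF(R) diag = [3, 3] → torsion [3, 3]

Answer: M ≅ ℤ^1 ⊕ ℤ/3 ⊕ ℤ/3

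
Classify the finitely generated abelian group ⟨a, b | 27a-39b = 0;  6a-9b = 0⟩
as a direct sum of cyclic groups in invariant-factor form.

Answer: M ≅ ℤ/3 ⊕ ℤ/3

Derivation:
rank_ℚ(R)=2; free=2−2=0
SNF(R) diag = [3, 3] → torsion [3, 3]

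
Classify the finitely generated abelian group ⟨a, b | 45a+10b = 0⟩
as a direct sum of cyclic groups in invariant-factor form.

Answer: M ≅ ℤ^1 ⊕ ℤ/5

Derivation:
rank_ℚ(R)=1; free=2−1=1
SNF(R) diag = [5] → torsion [5]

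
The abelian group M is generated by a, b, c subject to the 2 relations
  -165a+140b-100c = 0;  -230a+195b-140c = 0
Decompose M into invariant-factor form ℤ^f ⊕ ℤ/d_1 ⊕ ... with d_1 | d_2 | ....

rank_ℚ(R)=2; free=3−2=1
SNF(R) diag = [5, 5] → torsion [5, 5]

Answer: M ≅ ℤ^1 ⊕ ℤ/5 ⊕ ℤ/5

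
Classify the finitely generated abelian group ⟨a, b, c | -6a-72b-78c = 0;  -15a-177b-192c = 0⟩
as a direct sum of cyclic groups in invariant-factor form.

rank_ℚ(R)=2; free=3−2=1
SNF(R) diag = [3, 6] → torsion [3, 6]

Answer: M ≅ ℤ^1 ⊕ ℤ/3 ⊕ ℤ/6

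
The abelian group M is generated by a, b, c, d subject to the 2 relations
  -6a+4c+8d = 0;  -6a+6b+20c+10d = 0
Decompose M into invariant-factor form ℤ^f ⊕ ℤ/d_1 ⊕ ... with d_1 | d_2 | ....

rank_ℚ(R)=2; free=4−2=2
SNF(R) diag = [2, 6] → torsion [2, 6]

Answer: M ≅ ℤ^2 ⊕ ℤ/2 ⊕ ℤ/6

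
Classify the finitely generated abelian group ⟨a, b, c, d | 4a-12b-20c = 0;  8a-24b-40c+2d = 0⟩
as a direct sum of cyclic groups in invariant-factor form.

rank_ℚ(R)=2; free=4−2=2
SNF(R) diag = [2, 4] → torsion [2, 4]

Answer: M ≅ ℤ^2 ⊕ ℤ/2 ⊕ ℤ/4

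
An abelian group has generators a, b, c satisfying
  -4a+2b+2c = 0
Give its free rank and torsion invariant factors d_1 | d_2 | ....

Answer: M ≅ ℤ^2 ⊕ ℤ/2

Derivation:
rank_ℚ(R)=1; free=3−1=2
SNF(R) diag = [2] → torsion [2]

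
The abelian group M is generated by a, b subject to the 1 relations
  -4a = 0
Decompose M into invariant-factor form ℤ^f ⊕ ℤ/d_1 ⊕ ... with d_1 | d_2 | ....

Answer: M ≅ ℤ^1 ⊕ ℤ/4

Derivation:
rank_ℚ(R)=1; free=2−1=1
SNF(R) diag = [4] → torsion [4]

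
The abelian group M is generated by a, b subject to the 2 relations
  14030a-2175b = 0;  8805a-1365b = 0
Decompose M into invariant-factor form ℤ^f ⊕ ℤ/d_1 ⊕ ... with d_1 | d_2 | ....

rank_ℚ(R)=2; free=2−2=0
SNF(R) diag = [5, 15] → torsion [5, 15]

Answer: M ≅ ℤ/5 ⊕ ℤ/15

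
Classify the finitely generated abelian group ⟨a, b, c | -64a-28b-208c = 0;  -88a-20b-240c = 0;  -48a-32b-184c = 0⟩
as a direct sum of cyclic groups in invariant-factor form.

rank_ℚ(R)=3; free=3−3=0
SNF(R) diag = [4, 8, 24] → torsion [4, 8, 24]

Answer: M ≅ ℤ/4 ⊕ ℤ/8 ⊕ ℤ/24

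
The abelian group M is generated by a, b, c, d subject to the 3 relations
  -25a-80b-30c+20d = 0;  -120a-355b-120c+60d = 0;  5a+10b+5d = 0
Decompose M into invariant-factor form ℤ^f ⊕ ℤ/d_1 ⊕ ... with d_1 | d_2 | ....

Answer: M ≅ ℤ^1 ⊕ ℤ/5 ⊕ ℤ/5 ⊕ ℤ/15

Derivation:
rank_ℚ(R)=3; free=4−3=1
SNF(R) diag = [5, 5, 15] → torsion [5, 5, 15]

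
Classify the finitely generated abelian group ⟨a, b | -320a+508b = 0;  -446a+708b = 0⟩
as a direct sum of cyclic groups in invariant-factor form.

Answer: M ≅ ℤ/2 ⊕ ℤ/4

Derivation:
rank_ℚ(R)=2; free=2−2=0
SNF(R) diag = [2, 4] → torsion [2, 4]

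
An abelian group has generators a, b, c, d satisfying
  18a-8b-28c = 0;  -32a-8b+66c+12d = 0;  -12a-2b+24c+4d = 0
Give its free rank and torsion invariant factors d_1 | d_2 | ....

rank_ℚ(R)=3; free=4−3=1
SNF(R) diag = [2, 2, 2] → torsion [2, 2, 2]

Answer: M ≅ ℤ^1 ⊕ ℤ/2 ⊕ ℤ/2 ⊕ ℤ/2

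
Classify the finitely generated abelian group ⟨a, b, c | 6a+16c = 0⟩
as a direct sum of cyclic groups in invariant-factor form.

rank_ℚ(R)=1; free=3−1=2
SNF(R) diag = [2] → torsion [2]

Answer: M ≅ ℤ^2 ⊕ ℤ/2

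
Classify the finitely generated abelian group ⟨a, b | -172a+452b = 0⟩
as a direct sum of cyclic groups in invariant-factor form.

rank_ℚ(R)=1; free=2−1=1
SNF(R) diag = [4] → torsion [4]

Answer: M ≅ ℤ^1 ⊕ ℤ/4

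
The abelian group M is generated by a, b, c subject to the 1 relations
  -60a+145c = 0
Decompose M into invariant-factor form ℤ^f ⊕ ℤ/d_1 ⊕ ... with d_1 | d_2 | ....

rank_ℚ(R)=1; free=3−1=2
SNF(R) diag = [5] → torsion [5]

Answer: M ≅ ℤ^2 ⊕ ℤ/5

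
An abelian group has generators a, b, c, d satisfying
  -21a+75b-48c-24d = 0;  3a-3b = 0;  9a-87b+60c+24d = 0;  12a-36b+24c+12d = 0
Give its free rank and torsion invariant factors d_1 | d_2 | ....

Answer: M ≅ ℤ/3 ⊕ ℤ/6 ⊕ ℤ/12 ⊕ ℤ/12

Derivation:
rank_ℚ(R)=4; free=4−4=0
SNF(R) diag = [3, 6, 12, 12] → torsion [3, 6, 12, 12]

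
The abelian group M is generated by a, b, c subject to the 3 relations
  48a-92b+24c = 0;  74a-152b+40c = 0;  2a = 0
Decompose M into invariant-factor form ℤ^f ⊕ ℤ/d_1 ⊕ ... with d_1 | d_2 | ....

Answer: M ≅ ℤ/2 ⊕ ℤ/4 ⊕ ℤ/8

Derivation:
rank_ℚ(R)=3; free=3−3=0
SNF(R) diag = [2, 4, 8] → torsion [2, 4, 8]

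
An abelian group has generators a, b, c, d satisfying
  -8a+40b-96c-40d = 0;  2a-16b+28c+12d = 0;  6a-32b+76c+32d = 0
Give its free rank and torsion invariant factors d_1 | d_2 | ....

Answer: M ≅ ℤ^1 ⊕ ℤ/2 ⊕ ℤ/4 ⊕ ℤ/8

Derivation:
rank_ℚ(R)=3; free=4−3=1
SNF(R) diag = [2, 4, 8] → torsion [2, 4, 8]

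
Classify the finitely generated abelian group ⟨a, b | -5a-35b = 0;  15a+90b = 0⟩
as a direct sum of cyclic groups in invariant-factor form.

rank_ℚ(R)=2; free=2−2=0
SNF(R) diag = [5, 15] → torsion [5, 15]

Answer: M ≅ ℤ/5 ⊕ ℤ/15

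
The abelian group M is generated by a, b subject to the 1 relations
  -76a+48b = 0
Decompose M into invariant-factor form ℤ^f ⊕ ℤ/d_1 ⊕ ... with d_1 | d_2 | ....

rank_ℚ(R)=1; free=2−1=1
SNF(R) diag = [4] → torsion [4]

Answer: M ≅ ℤ^1 ⊕ ℤ/4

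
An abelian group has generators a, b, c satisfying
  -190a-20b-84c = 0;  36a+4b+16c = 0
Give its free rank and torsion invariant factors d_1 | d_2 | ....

Answer: M ≅ ℤ^1 ⊕ ℤ/2 ⊕ ℤ/4

Derivation:
rank_ℚ(R)=2; free=3−2=1
SNF(R) diag = [2, 4] → torsion [2, 4]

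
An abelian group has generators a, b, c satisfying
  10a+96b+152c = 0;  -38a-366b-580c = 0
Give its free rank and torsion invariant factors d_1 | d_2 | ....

Answer: M ≅ ℤ^1 ⊕ ℤ/2 ⊕ ℤ/6

Derivation:
rank_ℚ(R)=2; free=3−2=1
SNF(R) diag = [2, 6] → torsion [2, 6]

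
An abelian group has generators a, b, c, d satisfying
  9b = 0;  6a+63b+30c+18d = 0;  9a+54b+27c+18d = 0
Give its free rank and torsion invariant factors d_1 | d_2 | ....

Answer: M ≅ ℤ^1 ⊕ ℤ/3 ⊕ ℤ/9 ⊕ ℤ/18

Derivation:
rank_ℚ(R)=3; free=4−3=1
SNF(R) diag = [3, 9, 18] → torsion [3, 9, 18]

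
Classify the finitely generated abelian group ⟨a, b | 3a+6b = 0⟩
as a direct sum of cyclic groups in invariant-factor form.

rank_ℚ(R)=1; free=2−1=1
SNF(R) diag = [3] → torsion [3]

Answer: M ≅ ℤ^1 ⊕ ℤ/3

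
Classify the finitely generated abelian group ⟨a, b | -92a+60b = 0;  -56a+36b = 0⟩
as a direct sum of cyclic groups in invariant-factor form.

rank_ℚ(R)=2; free=2−2=0
SNF(R) diag = [4, 12] → torsion [4, 12]

Answer: M ≅ ℤ/4 ⊕ ℤ/12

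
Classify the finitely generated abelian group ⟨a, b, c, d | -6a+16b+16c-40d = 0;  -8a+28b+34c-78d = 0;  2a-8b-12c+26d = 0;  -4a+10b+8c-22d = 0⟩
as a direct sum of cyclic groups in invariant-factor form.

rank_ℚ(R)=4; free=4−4=0
SNF(R) diag = [2, 2, 2, 2] → torsion [2, 2, 2, 2]

Answer: M ≅ ℤ/2 ⊕ ℤ/2 ⊕ ℤ/2 ⊕ ℤ/2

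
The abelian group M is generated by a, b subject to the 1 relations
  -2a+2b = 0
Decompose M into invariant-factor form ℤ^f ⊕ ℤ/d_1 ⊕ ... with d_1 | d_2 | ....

rank_ℚ(R)=1; free=2−1=1
SNF(R) diag = [2] → torsion [2]

Answer: M ≅ ℤ^1 ⊕ ℤ/2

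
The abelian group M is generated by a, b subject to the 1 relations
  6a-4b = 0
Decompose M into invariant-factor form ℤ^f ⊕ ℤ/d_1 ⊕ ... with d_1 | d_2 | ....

Answer: M ≅ ℤ^1 ⊕ ℤ/2

Derivation:
rank_ℚ(R)=1; free=2−1=1
SNF(R) diag = [2] → torsion [2]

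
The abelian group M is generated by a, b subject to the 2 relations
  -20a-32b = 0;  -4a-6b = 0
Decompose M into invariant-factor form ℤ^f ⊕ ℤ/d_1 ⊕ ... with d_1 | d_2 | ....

Answer: M ≅ ℤ/2 ⊕ ℤ/4

Derivation:
rank_ℚ(R)=2; free=2−2=0
SNF(R) diag = [2, 4] → torsion [2, 4]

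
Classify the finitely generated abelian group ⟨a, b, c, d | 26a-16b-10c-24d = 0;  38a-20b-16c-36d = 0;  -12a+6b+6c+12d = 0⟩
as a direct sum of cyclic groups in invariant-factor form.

rank_ℚ(R)=3; free=4−3=1
SNF(R) diag = [2, 2, 6] → torsion [2, 2, 6]

Answer: M ≅ ℤ^1 ⊕ ℤ/2 ⊕ ℤ/2 ⊕ ℤ/6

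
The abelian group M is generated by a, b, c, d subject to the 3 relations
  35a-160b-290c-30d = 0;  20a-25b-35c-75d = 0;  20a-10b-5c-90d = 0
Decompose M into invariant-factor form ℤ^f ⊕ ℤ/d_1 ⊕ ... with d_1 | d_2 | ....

rank_ℚ(R)=3; free=4−3=1
SNF(R) diag = [5, 15, 15] → torsion [5, 15, 15]

Answer: M ≅ ℤ^1 ⊕ ℤ/5 ⊕ ℤ/15 ⊕ ℤ/15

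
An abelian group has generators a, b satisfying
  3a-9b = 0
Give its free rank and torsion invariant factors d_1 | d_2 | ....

rank_ℚ(R)=1; free=2−1=1
SNF(R) diag = [3] → torsion [3]

Answer: M ≅ ℤ^1 ⊕ ℤ/3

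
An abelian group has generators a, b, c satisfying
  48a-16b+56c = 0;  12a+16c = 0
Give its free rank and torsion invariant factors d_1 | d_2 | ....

Answer: M ≅ ℤ^1 ⊕ ℤ/4 ⊕ ℤ/8

Derivation:
rank_ℚ(R)=2; free=3−2=1
SNF(R) diag = [4, 8] → torsion [4, 8]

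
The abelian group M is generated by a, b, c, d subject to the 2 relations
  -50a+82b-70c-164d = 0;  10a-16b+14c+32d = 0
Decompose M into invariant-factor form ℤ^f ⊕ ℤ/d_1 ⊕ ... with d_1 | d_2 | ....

rank_ℚ(R)=2; free=4−2=2
SNF(R) diag = [2, 2] → torsion [2, 2]

Answer: M ≅ ℤ^2 ⊕ ℤ/2 ⊕ ℤ/2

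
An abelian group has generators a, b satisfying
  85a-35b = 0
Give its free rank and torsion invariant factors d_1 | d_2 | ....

Answer: M ≅ ℤ^1 ⊕ ℤ/5

Derivation:
rank_ℚ(R)=1; free=2−1=1
SNF(R) diag = [5] → torsion [5]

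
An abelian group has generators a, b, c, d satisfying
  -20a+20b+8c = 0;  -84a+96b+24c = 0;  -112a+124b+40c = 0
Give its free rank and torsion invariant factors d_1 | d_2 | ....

Answer: M ≅ ℤ^1 ⊕ ℤ/4 ⊕ ℤ/12 ⊕ ℤ/24

Derivation:
rank_ℚ(R)=3; free=4−3=1
SNF(R) diag = [4, 12, 24] → torsion [4, 12, 24]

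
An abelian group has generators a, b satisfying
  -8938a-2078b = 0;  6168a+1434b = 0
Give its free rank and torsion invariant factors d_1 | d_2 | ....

rank_ℚ(R)=2; free=2−2=0
SNF(R) diag = [2, 6] → torsion [2, 6]

Answer: M ≅ ℤ/2 ⊕ ℤ/6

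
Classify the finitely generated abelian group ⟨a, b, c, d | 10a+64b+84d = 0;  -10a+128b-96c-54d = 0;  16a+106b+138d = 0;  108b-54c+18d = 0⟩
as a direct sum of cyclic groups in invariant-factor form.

Answer: M ≅ ℤ/2 ⊕ ℤ/6 ⊕ ℤ/18 ⊕ ℤ/18

Derivation:
rank_ℚ(R)=4; free=4−4=0
SNF(R) diag = [2, 6, 18, 18] → torsion [2, 6, 18, 18]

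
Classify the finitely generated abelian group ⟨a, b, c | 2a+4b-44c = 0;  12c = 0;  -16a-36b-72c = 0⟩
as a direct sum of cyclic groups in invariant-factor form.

Answer: M ≅ ℤ/2 ⊕ ℤ/4 ⊕ ℤ/12

Derivation:
rank_ℚ(R)=3; free=3−3=0
SNF(R) diag = [2, 4, 12] → torsion [2, 4, 12]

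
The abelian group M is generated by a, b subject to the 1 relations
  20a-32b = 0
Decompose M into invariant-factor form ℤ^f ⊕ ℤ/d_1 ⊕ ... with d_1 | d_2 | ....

Answer: M ≅ ℤ^1 ⊕ ℤ/4

Derivation:
rank_ℚ(R)=1; free=2−1=1
SNF(R) diag = [4] → torsion [4]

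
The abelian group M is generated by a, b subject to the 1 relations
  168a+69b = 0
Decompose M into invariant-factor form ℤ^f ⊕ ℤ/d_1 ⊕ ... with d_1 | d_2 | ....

rank_ℚ(R)=1; free=2−1=1
SNF(R) diag = [3] → torsion [3]

Answer: M ≅ ℤ^1 ⊕ ℤ/3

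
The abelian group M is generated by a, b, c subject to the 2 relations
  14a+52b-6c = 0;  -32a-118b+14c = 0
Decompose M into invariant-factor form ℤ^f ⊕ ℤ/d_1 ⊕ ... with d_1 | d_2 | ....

Answer: M ≅ ℤ^1 ⊕ ℤ/2 ⊕ ℤ/2

Derivation:
rank_ℚ(R)=2; free=3−2=1
SNF(R) diag = [2, 2] → torsion [2, 2]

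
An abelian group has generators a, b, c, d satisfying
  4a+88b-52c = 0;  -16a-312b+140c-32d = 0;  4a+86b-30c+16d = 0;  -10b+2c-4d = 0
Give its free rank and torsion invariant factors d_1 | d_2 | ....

rank_ℚ(R)=4; free=4−4=0
SNF(R) diag = [2, 4, 12, 12] → torsion [2, 4, 12, 12]

Answer: M ≅ ℤ/2 ⊕ ℤ/4 ⊕ ℤ/12 ⊕ ℤ/12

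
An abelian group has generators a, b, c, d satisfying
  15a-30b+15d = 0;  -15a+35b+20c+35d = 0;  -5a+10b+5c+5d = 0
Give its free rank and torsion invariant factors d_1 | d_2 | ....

rank_ℚ(R)=3; free=4−3=1
SNF(R) diag = [5, 5, 15] → torsion [5, 5, 15]

Answer: M ≅ ℤ^1 ⊕ ℤ/5 ⊕ ℤ/5 ⊕ ℤ/15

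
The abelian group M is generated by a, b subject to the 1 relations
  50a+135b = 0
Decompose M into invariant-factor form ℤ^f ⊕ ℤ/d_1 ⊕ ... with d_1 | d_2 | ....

Answer: M ≅ ℤ^1 ⊕ ℤ/5

Derivation:
rank_ℚ(R)=1; free=2−1=1
SNF(R) diag = [5] → torsion [5]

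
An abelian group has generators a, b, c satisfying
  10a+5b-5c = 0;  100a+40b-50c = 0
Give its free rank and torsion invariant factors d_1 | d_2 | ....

rank_ℚ(R)=2; free=3−2=1
SNF(R) diag = [5, 10] → torsion [5, 10]

Answer: M ≅ ℤ^1 ⊕ ℤ/5 ⊕ ℤ/10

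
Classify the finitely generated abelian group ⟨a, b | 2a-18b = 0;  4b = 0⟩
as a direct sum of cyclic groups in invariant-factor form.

rank_ℚ(R)=2; free=2−2=0
SNF(R) diag = [2, 4] → torsion [2, 4]

Answer: M ≅ ℤ/2 ⊕ ℤ/4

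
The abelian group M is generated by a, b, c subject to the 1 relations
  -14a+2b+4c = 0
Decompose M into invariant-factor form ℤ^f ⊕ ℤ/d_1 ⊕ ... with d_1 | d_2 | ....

Answer: M ≅ ℤ^2 ⊕ ℤ/2

Derivation:
rank_ℚ(R)=1; free=3−1=2
SNF(R) diag = [2] → torsion [2]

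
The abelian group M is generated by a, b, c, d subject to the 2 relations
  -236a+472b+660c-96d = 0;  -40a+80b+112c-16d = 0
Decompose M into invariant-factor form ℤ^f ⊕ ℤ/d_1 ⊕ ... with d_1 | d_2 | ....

rank_ℚ(R)=2; free=4−2=2
SNF(R) diag = [4, 8] → torsion [4, 8]

Answer: M ≅ ℤ^2 ⊕ ℤ/4 ⊕ ℤ/8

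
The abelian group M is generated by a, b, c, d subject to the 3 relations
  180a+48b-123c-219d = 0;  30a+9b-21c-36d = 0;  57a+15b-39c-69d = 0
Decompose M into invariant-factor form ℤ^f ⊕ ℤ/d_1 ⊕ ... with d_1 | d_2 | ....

Answer: M ≅ ℤ^1 ⊕ ℤ/3 ⊕ ℤ/3 ⊕ ℤ/3

Derivation:
rank_ℚ(R)=3; free=4−3=1
SNF(R) diag = [3, 3, 3] → torsion [3, 3, 3]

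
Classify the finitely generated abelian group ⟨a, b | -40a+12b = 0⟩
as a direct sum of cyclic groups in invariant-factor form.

Answer: M ≅ ℤ^1 ⊕ ℤ/4

Derivation:
rank_ℚ(R)=1; free=2−1=1
SNF(R) diag = [4] → torsion [4]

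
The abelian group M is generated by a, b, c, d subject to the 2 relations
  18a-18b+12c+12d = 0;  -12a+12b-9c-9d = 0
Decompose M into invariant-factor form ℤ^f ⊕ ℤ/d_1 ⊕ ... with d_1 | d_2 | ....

Answer: M ≅ ℤ^2 ⊕ ℤ/3 ⊕ ℤ/6

Derivation:
rank_ℚ(R)=2; free=4−2=2
SNF(R) diag = [3, 6] → torsion [3, 6]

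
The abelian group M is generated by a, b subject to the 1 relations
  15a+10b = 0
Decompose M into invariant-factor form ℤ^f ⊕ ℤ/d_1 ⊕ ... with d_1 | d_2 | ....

rank_ℚ(R)=1; free=2−1=1
SNF(R) diag = [5] → torsion [5]

Answer: M ≅ ℤ^1 ⊕ ℤ/5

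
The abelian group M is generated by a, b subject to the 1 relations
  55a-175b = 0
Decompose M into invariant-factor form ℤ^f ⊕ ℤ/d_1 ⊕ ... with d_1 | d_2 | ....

Answer: M ≅ ℤ^1 ⊕ ℤ/5

Derivation:
rank_ℚ(R)=1; free=2−1=1
SNF(R) diag = [5] → torsion [5]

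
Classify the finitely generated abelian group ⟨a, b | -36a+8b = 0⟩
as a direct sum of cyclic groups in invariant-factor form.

Answer: M ≅ ℤ^1 ⊕ ℤ/4

Derivation:
rank_ℚ(R)=1; free=2−1=1
SNF(R) diag = [4] → torsion [4]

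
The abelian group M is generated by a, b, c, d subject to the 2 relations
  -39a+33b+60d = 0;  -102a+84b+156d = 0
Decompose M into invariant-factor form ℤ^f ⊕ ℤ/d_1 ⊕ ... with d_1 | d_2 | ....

rank_ℚ(R)=2; free=4−2=2
SNF(R) diag = [3, 6] → torsion [3, 6]

Answer: M ≅ ℤ^2 ⊕ ℤ/3 ⊕ ℤ/6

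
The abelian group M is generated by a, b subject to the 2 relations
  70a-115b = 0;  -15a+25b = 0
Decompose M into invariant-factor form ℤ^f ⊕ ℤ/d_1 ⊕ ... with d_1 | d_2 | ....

rank_ℚ(R)=2; free=2−2=0
SNF(R) diag = [5, 5] → torsion [5, 5]

Answer: M ≅ ℤ/5 ⊕ ℤ/5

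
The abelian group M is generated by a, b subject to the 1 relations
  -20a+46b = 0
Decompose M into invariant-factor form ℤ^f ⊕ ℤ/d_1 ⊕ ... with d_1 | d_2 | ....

rank_ℚ(R)=1; free=2−1=1
SNF(R) diag = [2] → torsion [2]

Answer: M ≅ ℤ^1 ⊕ ℤ/2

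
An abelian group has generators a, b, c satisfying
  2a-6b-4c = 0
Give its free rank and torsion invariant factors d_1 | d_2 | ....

rank_ℚ(R)=1; free=3−1=2
SNF(R) diag = [2] → torsion [2]

Answer: M ≅ ℤ^2 ⊕ ℤ/2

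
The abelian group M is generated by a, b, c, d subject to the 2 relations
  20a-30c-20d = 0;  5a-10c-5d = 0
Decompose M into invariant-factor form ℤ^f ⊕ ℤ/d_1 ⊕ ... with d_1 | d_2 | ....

Answer: M ≅ ℤ^2 ⊕ ℤ/5 ⊕ ℤ/10

Derivation:
rank_ℚ(R)=2; free=4−2=2
SNF(R) diag = [5, 10] → torsion [5, 10]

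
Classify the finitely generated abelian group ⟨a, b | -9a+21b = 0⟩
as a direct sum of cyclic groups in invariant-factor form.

rank_ℚ(R)=1; free=2−1=1
SNF(R) diag = [3] → torsion [3]

Answer: M ≅ ℤ^1 ⊕ ℤ/3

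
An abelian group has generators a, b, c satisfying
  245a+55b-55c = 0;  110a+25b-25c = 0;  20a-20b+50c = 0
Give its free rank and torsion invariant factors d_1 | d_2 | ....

Answer: M ≅ ℤ/5 ⊕ ℤ/15 ⊕ ℤ/30

Derivation:
rank_ℚ(R)=3; free=3−3=0
SNF(R) diag = [5, 15, 30] → torsion [5, 15, 30]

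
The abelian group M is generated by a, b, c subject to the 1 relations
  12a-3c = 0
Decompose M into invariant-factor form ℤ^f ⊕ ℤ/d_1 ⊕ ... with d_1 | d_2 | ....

Answer: M ≅ ℤ^2 ⊕ ℤ/3

Derivation:
rank_ℚ(R)=1; free=3−1=2
SNF(R) diag = [3] → torsion [3]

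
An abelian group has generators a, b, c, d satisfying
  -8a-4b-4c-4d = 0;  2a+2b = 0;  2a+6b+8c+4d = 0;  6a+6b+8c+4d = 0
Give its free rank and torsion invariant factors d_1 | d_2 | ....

rank_ℚ(R)=4; free=4−4=0
SNF(R) diag = [2, 4, 4, 4] → torsion [2, 4, 4, 4]

Answer: M ≅ ℤ/2 ⊕ ℤ/4 ⊕ ℤ/4 ⊕ ℤ/4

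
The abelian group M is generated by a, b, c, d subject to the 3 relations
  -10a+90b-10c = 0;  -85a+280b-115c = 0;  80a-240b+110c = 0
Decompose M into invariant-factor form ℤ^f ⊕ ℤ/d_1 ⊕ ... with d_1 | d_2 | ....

Answer: M ≅ ℤ^1 ⊕ ℤ/5 ⊕ ℤ/10 ⊕ ℤ/30

Derivation:
rank_ℚ(R)=3; free=4−3=1
SNF(R) diag = [5, 10, 30] → torsion [5, 10, 30]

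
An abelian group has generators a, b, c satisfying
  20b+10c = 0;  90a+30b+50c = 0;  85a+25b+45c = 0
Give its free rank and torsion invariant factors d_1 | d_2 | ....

Answer: M ≅ ℤ/5 ⊕ ℤ/10 ⊕ ℤ/20

Derivation:
rank_ℚ(R)=3; free=3−3=0
SNF(R) diag = [5, 10, 20] → torsion [5, 10, 20]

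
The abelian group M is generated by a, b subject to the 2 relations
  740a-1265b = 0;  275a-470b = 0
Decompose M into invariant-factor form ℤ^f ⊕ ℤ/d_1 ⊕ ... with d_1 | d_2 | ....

rank_ℚ(R)=2; free=2−2=0
SNF(R) diag = [5, 15] → torsion [5, 15]

Answer: M ≅ ℤ/5 ⊕ ℤ/15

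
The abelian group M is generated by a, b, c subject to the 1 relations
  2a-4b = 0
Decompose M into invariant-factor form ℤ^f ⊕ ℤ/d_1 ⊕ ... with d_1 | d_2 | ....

Answer: M ≅ ℤ^2 ⊕ ℤ/2

Derivation:
rank_ℚ(R)=1; free=3−1=2
SNF(R) diag = [2] → torsion [2]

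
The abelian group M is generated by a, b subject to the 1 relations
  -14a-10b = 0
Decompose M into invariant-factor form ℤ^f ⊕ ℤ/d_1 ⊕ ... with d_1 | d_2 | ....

rank_ℚ(R)=1; free=2−1=1
SNF(R) diag = [2] → torsion [2]

Answer: M ≅ ℤ^1 ⊕ ℤ/2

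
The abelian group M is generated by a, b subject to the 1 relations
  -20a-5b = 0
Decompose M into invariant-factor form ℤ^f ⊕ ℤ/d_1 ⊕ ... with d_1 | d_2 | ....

Answer: M ≅ ℤ^1 ⊕ ℤ/5

Derivation:
rank_ℚ(R)=1; free=2−1=1
SNF(R) diag = [5] → torsion [5]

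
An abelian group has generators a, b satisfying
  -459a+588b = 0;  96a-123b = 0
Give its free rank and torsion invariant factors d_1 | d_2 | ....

Answer: M ≅ ℤ/3 ⊕ ℤ/3

Derivation:
rank_ℚ(R)=2; free=2−2=0
SNF(R) diag = [3, 3] → torsion [3, 3]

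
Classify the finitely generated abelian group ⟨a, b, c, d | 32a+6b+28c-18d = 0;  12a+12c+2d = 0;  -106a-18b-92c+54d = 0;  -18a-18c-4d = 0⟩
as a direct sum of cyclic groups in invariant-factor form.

Answer: M ≅ ℤ/2 ⊕ ℤ/2 ⊕ ℤ/6 ⊕ ℤ/6

Derivation:
rank_ℚ(R)=4; free=4−4=0
SNF(R) diag = [2, 2, 6, 6] → torsion [2, 2, 6, 6]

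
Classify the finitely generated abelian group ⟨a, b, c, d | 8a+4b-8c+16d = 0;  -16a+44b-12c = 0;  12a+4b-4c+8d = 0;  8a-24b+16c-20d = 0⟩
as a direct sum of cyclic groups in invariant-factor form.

Answer: M ≅ ℤ/4 ⊕ ℤ/4 ⊕ ℤ/4 ⊕ ℤ/12

Derivation:
rank_ℚ(R)=4; free=4−4=0
SNF(R) diag = [4, 4, 4, 12] → torsion [4, 4, 4, 12]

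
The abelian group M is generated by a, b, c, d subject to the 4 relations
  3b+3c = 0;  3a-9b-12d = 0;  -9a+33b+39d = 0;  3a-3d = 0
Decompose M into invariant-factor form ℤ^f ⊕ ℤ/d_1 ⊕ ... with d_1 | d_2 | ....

Answer: M ≅ ℤ/3 ⊕ ℤ/3 ⊕ ℤ/3 ⊕ ℤ/9

Derivation:
rank_ℚ(R)=4; free=4−4=0
SNF(R) diag = [3, 3, 3, 9] → torsion [3, 3, 3, 9]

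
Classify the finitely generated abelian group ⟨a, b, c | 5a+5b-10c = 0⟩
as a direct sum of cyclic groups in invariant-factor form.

Answer: M ≅ ℤ^2 ⊕ ℤ/5

Derivation:
rank_ℚ(R)=1; free=3−1=2
SNF(R) diag = [5] → torsion [5]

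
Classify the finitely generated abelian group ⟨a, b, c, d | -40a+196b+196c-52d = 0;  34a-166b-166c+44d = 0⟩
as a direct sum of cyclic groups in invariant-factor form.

Answer: M ≅ ℤ^2 ⊕ ℤ/2 ⊕ ℤ/4

Derivation:
rank_ℚ(R)=2; free=4−2=2
SNF(R) diag = [2, 4] → torsion [2, 4]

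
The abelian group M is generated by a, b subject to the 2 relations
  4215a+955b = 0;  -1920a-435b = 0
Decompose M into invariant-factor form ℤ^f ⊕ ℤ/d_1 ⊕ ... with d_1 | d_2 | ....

Answer: M ≅ ℤ/5 ⊕ ℤ/15

Derivation:
rank_ℚ(R)=2; free=2−2=0
SNF(R) diag = [5, 15] → torsion [5, 15]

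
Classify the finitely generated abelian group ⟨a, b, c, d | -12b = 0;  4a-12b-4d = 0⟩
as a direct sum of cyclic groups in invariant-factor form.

rank_ℚ(R)=2; free=4−2=2
SNF(R) diag = [4, 12] → torsion [4, 12]

Answer: M ≅ ℤ^2 ⊕ ℤ/4 ⊕ ℤ/12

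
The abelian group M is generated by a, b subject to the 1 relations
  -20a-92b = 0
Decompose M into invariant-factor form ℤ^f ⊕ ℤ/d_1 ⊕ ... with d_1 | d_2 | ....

Answer: M ≅ ℤ^1 ⊕ ℤ/4

Derivation:
rank_ℚ(R)=1; free=2−1=1
SNF(R) diag = [4] → torsion [4]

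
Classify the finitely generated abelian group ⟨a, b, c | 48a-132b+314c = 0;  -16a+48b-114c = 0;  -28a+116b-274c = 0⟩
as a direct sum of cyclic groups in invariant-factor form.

rank_ℚ(R)=3; free=3−3=0
SNF(R) diag = [2, 4, 4] → torsion [2, 4, 4]

Answer: M ≅ ℤ/2 ⊕ ℤ/4 ⊕ ℤ/4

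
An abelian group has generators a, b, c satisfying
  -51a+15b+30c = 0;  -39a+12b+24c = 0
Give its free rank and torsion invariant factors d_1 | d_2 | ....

rank_ℚ(R)=2; free=3−2=1
SNF(R) diag = [3, 9] → torsion [3, 9]

Answer: M ≅ ℤ^1 ⊕ ℤ/3 ⊕ ℤ/9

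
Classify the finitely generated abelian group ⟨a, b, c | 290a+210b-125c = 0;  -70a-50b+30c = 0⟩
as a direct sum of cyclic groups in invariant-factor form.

rank_ℚ(R)=2; free=3−2=1
SNF(R) diag = [5, 10] → torsion [5, 10]

Answer: M ≅ ℤ^1 ⊕ ℤ/5 ⊕ ℤ/10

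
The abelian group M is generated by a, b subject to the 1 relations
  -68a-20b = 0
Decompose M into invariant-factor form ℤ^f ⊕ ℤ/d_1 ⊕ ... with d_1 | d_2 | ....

Answer: M ≅ ℤ^1 ⊕ ℤ/4

Derivation:
rank_ℚ(R)=1; free=2−1=1
SNF(R) diag = [4] → torsion [4]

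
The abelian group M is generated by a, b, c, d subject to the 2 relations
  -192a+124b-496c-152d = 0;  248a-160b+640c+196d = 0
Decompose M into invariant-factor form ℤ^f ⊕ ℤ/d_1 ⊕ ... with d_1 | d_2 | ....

Answer: M ≅ ℤ^2 ⊕ ℤ/4 ⊕ ℤ/4

Derivation:
rank_ℚ(R)=2; free=4−2=2
SNF(R) diag = [4, 4] → torsion [4, 4]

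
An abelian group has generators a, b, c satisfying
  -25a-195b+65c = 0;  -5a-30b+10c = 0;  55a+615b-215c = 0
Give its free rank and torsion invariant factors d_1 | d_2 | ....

rank_ℚ(R)=3; free=3−3=0
SNF(R) diag = [5, 15, 30] → torsion [5, 15, 30]

Answer: M ≅ ℤ/5 ⊕ ℤ/15 ⊕ ℤ/30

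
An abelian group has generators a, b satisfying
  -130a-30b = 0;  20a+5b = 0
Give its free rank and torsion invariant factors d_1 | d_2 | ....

rank_ℚ(R)=2; free=2−2=0
SNF(R) diag = [5, 10] → torsion [5, 10]

Answer: M ≅ ℤ/5 ⊕ ℤ/10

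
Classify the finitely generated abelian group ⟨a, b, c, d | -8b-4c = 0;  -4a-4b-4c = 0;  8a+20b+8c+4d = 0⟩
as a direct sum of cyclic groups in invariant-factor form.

Answer: M ≅ ℤ^1 ⊕ ℤ/4 ⊕ ℤ/4 ⊕ ℤ/4

Derivation:
rank_ℚ(R)=3; free=4−3=1
SNF(R) diag = [4, 4, 4] → torsion [4, 4, 4]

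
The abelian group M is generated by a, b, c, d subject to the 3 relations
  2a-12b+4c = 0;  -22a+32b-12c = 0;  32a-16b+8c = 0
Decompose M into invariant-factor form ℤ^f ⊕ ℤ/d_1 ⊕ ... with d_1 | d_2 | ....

rank_ℚ(R)=3; free=4−3=1
SNF(R) diag = [2, 4, 8] → torsion [2, 4, 8]

Answer: M ≅ ℤ^1 ⊕ ℤ/2 ⊕ ℤ/4 ⊕ ℤ/8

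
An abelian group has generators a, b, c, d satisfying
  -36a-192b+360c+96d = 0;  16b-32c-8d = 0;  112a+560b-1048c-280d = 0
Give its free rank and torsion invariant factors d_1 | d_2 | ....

rank_ℚ(R)=3; free=4−3=1
SNF(R) diag = [4, 8, 24] → torsion [4, 8, 24]

Answer: M ≅ ℤ^1 ⊕ ℤ/4 ⊕ ℤ/8 ⊕ ℤ/24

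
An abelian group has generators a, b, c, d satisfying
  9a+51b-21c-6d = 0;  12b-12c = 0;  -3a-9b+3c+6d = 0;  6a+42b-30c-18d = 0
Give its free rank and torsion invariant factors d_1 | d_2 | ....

rank_ℚ(R)=4; free=4−4=0
SNF(R) diag = [3, 6, 12, 12] → torsion [3, 6, 12, 12]

Answer: M ≅ ℤ/3 ⊕ ℤ/6 ⊕ ℤ/12 ⊕ ℤ/12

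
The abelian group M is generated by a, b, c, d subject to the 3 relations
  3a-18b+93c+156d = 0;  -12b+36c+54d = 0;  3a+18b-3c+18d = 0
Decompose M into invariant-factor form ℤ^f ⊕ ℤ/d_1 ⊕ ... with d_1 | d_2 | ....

Answer: M ≅ ℤ^1 ⊕ ℤ/3 ⊕ ℤ/6 ⊕ ℤ/12

Derivation:
rank_ℚ(R)=3; free=4−3=1
SNF(R) diag = [3, 6, 12] → torsion [3, 6, 12]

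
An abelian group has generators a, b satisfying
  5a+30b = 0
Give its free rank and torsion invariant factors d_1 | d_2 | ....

Answer: M ≅ ℤ^1 ⊕ ℤ/5

Derivation:
rank_ℚ(R)=1; free=2−1=1
SNF(R) diag = [5] → torsion [5]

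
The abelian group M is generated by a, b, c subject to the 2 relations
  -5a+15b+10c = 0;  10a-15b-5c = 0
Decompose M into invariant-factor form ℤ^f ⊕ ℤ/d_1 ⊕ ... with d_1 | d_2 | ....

rank_ℚ(R)=2; free=3−2=1
SNF(R) diag = [5, 15] → torsion [5, 15]

Answer: M ≅ ℤ^1 ⊕ ℤ/5 ⊕ ℤ/15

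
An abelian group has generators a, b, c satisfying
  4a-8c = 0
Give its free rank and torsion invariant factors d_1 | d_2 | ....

Answer: M ≅ ℤ^2 ⊕ ℤ/4

Derivation:
rank_ℚ(R)=1; free=3−1=2
SNF(R) diag = [4] → torsion [4]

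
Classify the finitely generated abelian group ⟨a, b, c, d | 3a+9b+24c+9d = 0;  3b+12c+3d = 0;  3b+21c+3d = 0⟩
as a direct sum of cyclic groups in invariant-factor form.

Answer: M ≅ ℤ^1 ⊕ ℤ/3 ⊕ ℤ/3 ⊕ ℤ/9

Derivation:
rank_ℚ(R)=3; free=4−3=1
SNF(R) diag = [3, 3, 9] → torsion [3, 3, 9]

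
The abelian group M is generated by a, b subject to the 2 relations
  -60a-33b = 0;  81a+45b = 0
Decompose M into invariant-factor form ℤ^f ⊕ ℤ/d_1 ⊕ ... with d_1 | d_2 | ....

rank_ℚ(R)=2; free=2−2=0
SNF(R) diag = [3, 9] → torsion [3, 9]

Answer: M ≅ ℤ/3 ⊕ ℤ/9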